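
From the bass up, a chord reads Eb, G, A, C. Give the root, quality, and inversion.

A half-diminished seventh, second inversion

Reducing to letter names: Eb, G, A, C. These stack in thirds as A–C–Eb–G — an A half-diminished seventh chord.
Eb is the fifth of A half-diminished seventh; fifth in the bass means second inversion (figured bass 4/3).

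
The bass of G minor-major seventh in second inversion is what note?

D

The fifth of G minor-major seventh (G–Bb–D–F#) is D; that is the bass in second inversion.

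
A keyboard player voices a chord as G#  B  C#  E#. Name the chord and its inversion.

C# dominant seventh, second inversion

The pitch classes G#, B, C#, E# arrange in thirds as C#–E#–G#–B: a C# dominant seventh chord.
G# is the fifth of C# dominant seventh; fifth in the bass means second inversion (figured bass 4/3).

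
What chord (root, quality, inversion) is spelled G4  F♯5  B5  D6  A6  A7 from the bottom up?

Reducing to letter names: G, F#, B, D, A. These stack in thirds as G–B–D–F#–A — a G major ninth chord.
G is the root of G major ninth; root in the bass means root position.

G major ninth, root position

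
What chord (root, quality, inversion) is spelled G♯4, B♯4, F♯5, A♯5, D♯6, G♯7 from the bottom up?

The distinct note names are G#, B#, F#, A#, D#. Stacked in thirds they read G#–B#–D#–F#–A#, which is a dominant ninth chord on G#.
The lowest note is G#, the root of the chord, so this is root position.

G# dominant ninth, root position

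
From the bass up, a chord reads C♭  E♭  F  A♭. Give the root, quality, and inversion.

F half-diminished seventh, second inversion

The distinct note names are Cb, Eb, F, Ab. Stacked in thirds they read F–Ab–Cb–Eb, which is a half-diminished seventh chord on F.
Cb is the fifth of F half-diminished seventh; fifth in the bass means second inversion (figured bass 4/3).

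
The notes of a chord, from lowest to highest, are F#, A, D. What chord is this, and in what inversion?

D major, first inversion

The distinct note names are F#, A, D. Stacked in thirds they read D–F#–A, which is a major triad on D.
F# is the third of D major; third in the bass means first inversion (figured bass 6).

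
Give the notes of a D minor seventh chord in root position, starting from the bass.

D, F, A, C

Spelling D minor seventh: D–F–A–C. In root position the root is bass, giving D, F, A, C from the bottom.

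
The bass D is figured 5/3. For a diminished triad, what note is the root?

The figures 5/3 mean the root of the chord is in the bass. If D is the root of a diminished triad, the root is D (chord tones D–F–Ab).

D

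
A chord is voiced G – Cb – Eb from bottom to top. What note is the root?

Cb

G, Cb, Eb are the tones of a Cb augmented triad (Cb–Eb–G), making Cb the root.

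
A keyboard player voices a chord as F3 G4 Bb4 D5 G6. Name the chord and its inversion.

The pitch classes F, G, Bb, D arrange in thirds as G–Bb–D–F: a G minor seventh chord.
The lowest note is F, the seventh of the chord, so this is third inversion (figured bass 4/2).

G minor seventh, third inversion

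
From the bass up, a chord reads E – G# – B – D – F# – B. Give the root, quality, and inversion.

E dominant ninth, root position

The pitch classes E, G#, B, D, F# arrange in thirds as E–G#–B–D–F#: an E dominant ninth chord.
With the root (E) in the bass, the chord is in root position.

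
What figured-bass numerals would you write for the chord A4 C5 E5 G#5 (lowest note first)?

The notes A, C, E, G# stack in thirds as A–C–E–G# — an A minor-major seventh chord. The bass A is the root, so this is root position: figured 7.

7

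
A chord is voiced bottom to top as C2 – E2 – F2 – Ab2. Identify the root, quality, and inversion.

F minor-major seventh, second inversion

The distinct note names are C, E, F, Ab. Stacked in thirds they read F–Ab–C–E, which is a minor-major seventh chord on F.
With the fifth (C) in the bass, the chord is in second inversion (figured bass 4/3).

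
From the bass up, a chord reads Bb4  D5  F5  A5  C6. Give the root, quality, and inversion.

Bb major ninth, root position

The distinct note names are Bb, D, F, A, C. Stacked in thirds they read Bb–D–F–A–C, which is a major ninth chord on Bb.
Bb is the root of Bb major ninth; root in the bass means root position.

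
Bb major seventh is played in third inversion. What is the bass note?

Bb major seventh is Bb–D–F–A. Third inversion places the seventh in the bass: A.

A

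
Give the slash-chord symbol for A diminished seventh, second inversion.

Second inversion of A diminished seventh has the fifth (Eb) in the bass. As a slash chord: Adim7/Eb.

Adim7/Eb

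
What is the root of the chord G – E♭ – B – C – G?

Reordering G, Eb, B, C into stacked thirds gives C–Eb–G–B; the bottom of that stack, C, is the root.

C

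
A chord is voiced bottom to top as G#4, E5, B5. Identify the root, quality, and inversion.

Reducing to letter names: G#, E, B. These stack in thirds as E–G#–B — an E major triad.
G# is the third of E major; third in the bass means first inversion (figured bass 6).

E major, first inversion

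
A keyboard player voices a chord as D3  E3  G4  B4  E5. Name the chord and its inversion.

E minor seventh, third inversion

The pitch classes D, E, G, B arrange in thirds as E–G–B–D: an E minor seventh chord.
With the seventh (D) in the bass, the chord is in third inversion (figured bass 4/2).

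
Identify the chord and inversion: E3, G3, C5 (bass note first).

C major, first inversion

The pitch classes E, G, C arrange in thirds as C–E–G: a C major triad.
E is the third of C major; third in the bass means first inversion (figured bass 6).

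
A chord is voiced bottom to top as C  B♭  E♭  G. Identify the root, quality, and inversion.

The distinct note names are C, Bb, Eb, G. Stacked in thirds they read C–Eb–G–Bb, which is a minor seventh chord on C.
With the root (C) in the bass, the chord is in root position (figured bass 7).

C minor seventh, root position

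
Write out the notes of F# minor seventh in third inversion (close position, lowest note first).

Spelling F# minor seventh: F#–A–C#–E. In third inversion the seventh is bass, giving E, F#, A, C# from the bottom.

E, F#, A, C#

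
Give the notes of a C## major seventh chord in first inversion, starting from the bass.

C## major seventh is C##–E##–G##–B##. First inversion puts the third (E##) in the bass, with the remaining tones above: E##, G##, B##, C##.

E##, G##, B##, C##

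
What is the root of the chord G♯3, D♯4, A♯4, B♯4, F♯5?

The distinct letter names are G#, D#, A#, B#, F#. Arranged as a stack of thirds they read G#–B#–D#–F#–A#, so G# is the root (a G# dominant ninth chord).

G#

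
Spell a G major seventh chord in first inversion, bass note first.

B, D, F#, G

G major seventh is G–B–D–F#. First inversion puts the third (B) in the bass, with the remaining tones above: B, D, F#, G.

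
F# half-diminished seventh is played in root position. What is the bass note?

F#

F# half-diminished seventh is F#–A–C–E. Root position places the root in the bass: F#.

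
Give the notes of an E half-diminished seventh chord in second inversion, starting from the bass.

E half-diminished seventh is E–G–Bb–D. Second inversion puts the fifth (Bb) in the bass, with the remaining tones above: Bb, D, E, G.

Bb, D, E, G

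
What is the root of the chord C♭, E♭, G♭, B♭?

Cb, Eb, Gb, Bb are the tones of a Cb major seventh chord (Cb–Eb–Gb–Bb), making Cb the root.

Cb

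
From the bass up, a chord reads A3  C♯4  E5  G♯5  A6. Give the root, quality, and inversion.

A major seventh, root position

The pitch classes A, C#, E, G# arrange in thirds as A–C#–E–G#: an A major seventh chord.
With the root (A) in the bass, the chord is in root position (figured bass 7).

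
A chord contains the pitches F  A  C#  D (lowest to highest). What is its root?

D

The distinct letter names are F, A, C#, D. Arranged as a stack of thirds they read D–F–A–C#, so D is the root (a D minor-major seventh chord).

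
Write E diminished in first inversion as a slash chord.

Edim/G

First inversion of E diminished has the third (G) in the bass. As a slash chord: Edim/G.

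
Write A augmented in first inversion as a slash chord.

Aaug/C#

First inversion of A augmented has the third (C#) in the bass. As a slash chord: Aaug/C#.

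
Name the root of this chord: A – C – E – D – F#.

D

A, C, E, D, F# are the tones of a D dominant ninth chord (D–F#–A–C–E), making D the root.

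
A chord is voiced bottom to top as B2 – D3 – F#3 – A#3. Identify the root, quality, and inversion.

Reducing to letter names: B, D, F#, A#. These stack in thirds as B–D–F#–A# — a B minor-major seventh chord.
The lowest note is B, the root of the chord, so this is root position (figured bass 7).

B minor-major seventh, root position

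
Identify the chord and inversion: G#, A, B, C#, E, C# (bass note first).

A major ninth, third inversion

Reducing to letter names: G#, A, B, C#, E. These stack in thirds as A–C#–E–G#–B — an A major ninth chord.
G# is the seventh of A major ninth; seventh in the bass means third inversion.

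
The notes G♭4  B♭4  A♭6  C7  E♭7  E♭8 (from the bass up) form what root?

Ab

Reordering Gb, Bb, Ab, C, Eb into stacked thirds gives Ab–C–Eb–Gb–Bb; the bottom of that stack, Ab, is the root.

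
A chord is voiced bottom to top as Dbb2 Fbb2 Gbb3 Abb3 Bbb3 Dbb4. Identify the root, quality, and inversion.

Gbb dominant ninth, second inversion

The distinct note names are Dbb, Fbb, Gbb, Abb, Bbb. Stacked in thirds they read Gbb–Bbb–Dbb–Fbb–Abb, which is a dominant ninth chord on Gbb.
Dbb is the fifth of Gbb dominant ninth; fifth in the bass means second inversion.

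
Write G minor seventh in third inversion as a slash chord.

Third inversion of G minor seventh has the seventh (F) in the bass. As a slash chord: Gm7/F.

Gm7/F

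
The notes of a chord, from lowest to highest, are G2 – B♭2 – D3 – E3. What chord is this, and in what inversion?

E half-diminished seventh, first inversion

Reducing to letter names: G, Bb, D, E. These stack in thirds as E–G–Bb–D — an E half-diminished seventh chord.
With the third (G) in the bass, the chord is in first inversion (figured bass 6/5).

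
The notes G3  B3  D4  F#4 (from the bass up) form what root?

G

Reordering G, B, D, F# into stacked thirds gives G–B–D–F#; the bottom of that stack, G, is the root.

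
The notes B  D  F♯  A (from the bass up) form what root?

B

B, D, F#, A are the tones of a B minor seventh chord (B–D–F#–A), making B the root.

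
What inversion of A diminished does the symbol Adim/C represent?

first inversion

Adim/C means A diminished with C in the bass. C is the third of A diminished (A–C–Eb), so this is first inversion.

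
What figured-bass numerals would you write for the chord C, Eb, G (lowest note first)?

5/3

The notes C, Eb, G stack in thirds as C–Eb–G — a C minor triad. The bass C is the root, so this is root position: figured 5/3.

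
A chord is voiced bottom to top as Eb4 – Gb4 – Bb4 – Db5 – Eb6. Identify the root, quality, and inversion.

Eb minor seventh, root position

The pitch classes Eb, Gb, Bb, Db arrange in thirds as Eb–Gb–Bb–Db: an Eb minor seventh chord.
With the root (Eb) in the bass, the chord is in root position (figured bass 7).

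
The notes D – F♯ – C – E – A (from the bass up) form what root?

The distinct letter names are D, F#, C, E, A. Arranged as a stack of thirds they read D–F#–A–C–E, so D is the root (a D dominant ninth chord).

D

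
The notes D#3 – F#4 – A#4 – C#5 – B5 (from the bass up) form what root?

Reordering D#, F#, A#, C#, B into stacked thirds gives B–D#–F#–A#–C#; the bottom of that stack, B, is the root.

B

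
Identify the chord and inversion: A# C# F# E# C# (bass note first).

Reducing to letter names: A#, C#, F#, E#. These stack in thirds as F#–A#–C#–E# — an F# major seventh chord.
A# is the third of F# major seventh; third in the bass means first inversion (figured bass 6/5).

F# major seventh, first inversion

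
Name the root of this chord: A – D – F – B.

The distinct letter names are A, D, F, B. Arranged as a stack of thirds they read B–D–F–A, so B is the root (a B half-diminished seventh chord).

B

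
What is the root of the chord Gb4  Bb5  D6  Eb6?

Eb

Reordering Gb, Bb, D, Eb into stacked thirds gives Eb–Gb–Bb–D; the bottom of that stack, Eb, is the root.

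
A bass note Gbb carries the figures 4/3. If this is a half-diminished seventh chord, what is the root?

Cb

The figures 4/3 mean the fifth of the chord is in the bass. If Gbb is the fifth of a half-diminished seventh chord, the root is Cb (chord tones Cb–Ebb–Gbb–Bbb).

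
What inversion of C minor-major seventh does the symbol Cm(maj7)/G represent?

second inversion

Cm(maj7)/G means C minor-major seventh with G in the bass. G is the fifth of C minor-major seventh (C–Eb–G–B), so this is second inversion.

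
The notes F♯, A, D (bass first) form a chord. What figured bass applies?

6

The notes F#, A, D stack in thirds as D–F#–A — a D major triad. The bass F# is the third, so this is first inversion: figured 6.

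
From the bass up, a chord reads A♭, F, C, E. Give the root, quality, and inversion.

F minor-major seventh, first inversion

The pitch classes Ab, F, C, E arrange in thirds as F–Ab–C–E: an F minor-major seventh chord.
With the third (Ab) in the bass, the chord is in first inversion (figured bass 6/5).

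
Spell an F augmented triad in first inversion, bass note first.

The chord tones are F–A–C#. With the third (A) lowest for first inversion: A, C#, F.

A, C#, F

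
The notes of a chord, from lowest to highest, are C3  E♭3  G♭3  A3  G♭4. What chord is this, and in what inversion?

The pitch classes C, Eb, Gb, A arrange in thirds as A–C–Eb–Gb: an A diminished seventh chord.
C is the third of A diminished seventh; third in the bass means first inversion (figured bass 6/5).

A diminished seventh, first inversion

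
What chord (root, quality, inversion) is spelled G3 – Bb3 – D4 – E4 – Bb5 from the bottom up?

E half-diminished seventh, first inversion

The pitch classes G, Bb, D, E arrange in thirds as E–G–Bb–D: an E half-diminished seventh chord.
With the third (G) in the bass, the chord is in first inversion (figured bass 6/5).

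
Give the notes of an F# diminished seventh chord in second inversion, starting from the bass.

F# diminished seventh is F#–A–C–Eb. Second inversion puts the fifth (C) in the bass, with the remaining tones above: C, Eb, F#, A.

C, Eb, F#, A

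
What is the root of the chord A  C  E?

Reordering A, C, E into stacked thirds gives A–C–E; the bottom of that stack, A, is the root.

A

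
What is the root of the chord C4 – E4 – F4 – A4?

F

C, E, F, A are the tones of an F major seventh chord (F–A–C–E), making F the root.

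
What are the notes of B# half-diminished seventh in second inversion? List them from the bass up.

F#, A#, B#, D#

The chord tones are B#–D#–F#–A#. With the fifth (F#) lowest for second inversion: F#, A#, B#, D#.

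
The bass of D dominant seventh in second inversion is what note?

A

D dominant seventh is D–F#–A–C. Second inversion places the fifth in the bass: A.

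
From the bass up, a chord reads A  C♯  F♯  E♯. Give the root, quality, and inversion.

Reducing to letter names: A, C#, F#, E#. These stack in thirds as F#–A–C#–E# — an F# minor-major seventh chord.
With the third (A) in the bass, the chord is in first inversion (figured bass 6/5).

F# minor-major seventh, first inversion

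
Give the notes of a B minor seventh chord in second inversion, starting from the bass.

F#, A, B, D

B minor seventh is B–D–F#–A. Second inversion puts the fifth (F#) in the bass, with the remaining tones above: F#, A, B, D.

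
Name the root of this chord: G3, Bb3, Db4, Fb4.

The distinct letter names are G, Bb, Db, Fb. Arranged as a stack of thirds they read G–Bb–Db–Fb, so G is the root (a G diminished seventh chord).

G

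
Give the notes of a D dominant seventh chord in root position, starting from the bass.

D, F#, A, C

The chord tones are D–F#–A–C. With the root (D) lowest for root position: D, F#, A, C.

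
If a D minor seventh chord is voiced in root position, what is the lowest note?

D

The root of D minor seventh (D–F–A–C) is D; that is the bass in root position.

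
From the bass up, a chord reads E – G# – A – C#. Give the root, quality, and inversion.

A major seventh, second inversion

The distinct note names are E, G#, A, C#. Stacked in thirds they read A–C#–E–G#, which is a major seventh chord on A.
With the fifth (E) in the bass, the chord is in second inversion (figured bass 4/3).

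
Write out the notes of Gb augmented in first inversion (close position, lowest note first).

Spelling Gb augmented: Gb–Bb–D. In first inversion the third is bass, giving Bb, D, Gb from the bottom.

Bb, D, Gb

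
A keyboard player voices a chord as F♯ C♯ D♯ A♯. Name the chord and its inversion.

The distinct note names are F#, C#, D#, A#. Stacked in thirds they read D#–F#–A#–C#, which is a minor seventh chord on D#.
With the third (F#) in the bass, the chord is in first inversion (figured bass 6/5).

D# minor seventh, first inversion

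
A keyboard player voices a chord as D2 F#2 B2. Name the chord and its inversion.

Reducing to letter names: D, F#, B. These stack in thirds as B–D–F# — a B minor triad.
D is the third of B minor; third in the bass means first inversion (figured bass 6).

B minor, first inversion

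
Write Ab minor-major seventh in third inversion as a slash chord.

Abm(maj7)/G

Third inversion of Ab minor-major seventh has the seventh (G) in the bass. As a slash chord: Abm(maj7)/G.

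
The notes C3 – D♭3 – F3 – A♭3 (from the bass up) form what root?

The distinct letter names are C, Db, F, Ab. Arranged as a stack of thirds they read Db–F–Ab–C, so Db is the root (a Db major seventh chord).

Db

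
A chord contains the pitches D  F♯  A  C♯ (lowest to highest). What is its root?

D, F#, A, C# are the tones of a D major seventh chord (D–F#–A–C#), making D the root.

D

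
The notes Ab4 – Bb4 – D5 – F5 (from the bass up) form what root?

Reordering Ab, Bb, D, F into stacked thirds gives Bb–D–F–Ab; the bottom of that stack, Bb, is the root.

Bb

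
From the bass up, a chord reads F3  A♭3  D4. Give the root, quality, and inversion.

D diminished, first inversion

The distinct note names are F, Ab, D. Stacked in thirds they read D–F–Ab, which is a diminished triad on D.
With the third (F) in the bass, the chord is in first inversion (figured bass 6).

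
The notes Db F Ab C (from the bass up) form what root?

Db

Reordering Db, F, Ab, C into stacked thirds gives Db–F–Ab–C; the bottom of that stack, Db, is the root.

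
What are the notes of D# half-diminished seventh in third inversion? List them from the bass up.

C#, D#, F#, A

Spelling D# half-diminished seventh: D#–F#–A–C#. In third inversion the seventh is bass, giving C#, D#, F#, A from the bottom.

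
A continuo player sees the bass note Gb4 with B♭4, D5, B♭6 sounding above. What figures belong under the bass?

5/3

The notes Gb, Bb, D stack in thirds as Gb–Bb–D — a Gb augmented triad. The bass Gb is the root, so this is root position: figured 5/3.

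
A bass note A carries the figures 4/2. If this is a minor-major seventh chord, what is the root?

The figures 4/2 mean the seventh of the chord is in the bass. If A is the seventh of a minor-major seventh chord, the root is Bb (chord tones Bb–Db–F–A).

Bb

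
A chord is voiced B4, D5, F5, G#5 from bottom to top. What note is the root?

G#

The distinct letter names are B, D, F, G#. Arranged as a stack of thirds they read G#–B–D–F, so G# is the root (a G# diminished seventh chord).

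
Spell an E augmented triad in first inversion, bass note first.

The chord tones are E–G#–B#. With the third (G#) lowest for first inversion: G#, B#, E.

G#, B#, E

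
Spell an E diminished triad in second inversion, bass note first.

E diminished is E–G–Bb. Second inversion puts the fifth (Bb) in the bass, with the remaining tones above: Bb, E, G.

Bb, E, G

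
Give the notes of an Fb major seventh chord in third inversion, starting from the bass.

Fb major seventh is Fb–Ab–Cb–Eb. Third inversion puts the seventh (Eb) in the bass, with the remaining tones above: Eb, Fb, Ab, Cb.

Eb, Fb, Ab, Cb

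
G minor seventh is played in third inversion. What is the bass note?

G minor seventh is G–Bb–D–F. Third inversion places the seventh in the bass: F.

F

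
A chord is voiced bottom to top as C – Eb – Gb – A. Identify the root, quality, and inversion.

The pitch classes C, Eb, Gb, A arrange in thirds as A–C–Eb–Gb: an A diminished seventh chord.
With the third (C) in the bass, the chord is in first inversion (figured bass 6/5).

A diminished seventh, first inversion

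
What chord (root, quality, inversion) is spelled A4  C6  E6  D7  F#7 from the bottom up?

D dominant ninth, second inversion

The pitch classes A, C, E, D, F# arrange in thirds as D–F#–A–C–E: a D dominant ninth chord.
The lowest note is A, the fifth of the chord, so this is second inversion.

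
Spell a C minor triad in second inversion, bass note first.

The chord tones are C–Eb–G. With the fifth (G) lowest for second inversion: G, C, Eb.

G, C, Eb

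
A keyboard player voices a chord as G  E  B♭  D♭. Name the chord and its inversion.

E diminished seventh, first inversion

The distinct note names are G, E, Bb, Db. Stacked in thirds they read E–G–Bb–Db, which is a diminished seventh chord on E.
G is the third of E diminished seventh; third in the bass means first inversion (figured bass 6/5).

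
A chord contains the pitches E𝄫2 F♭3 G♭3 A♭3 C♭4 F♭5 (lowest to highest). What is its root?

Fb

Reordering Ebb, Fb, Gb, Ab, Cb into stacked thirds gives Fb–Ab–Cb–Ebb–Gb; the bottom of that stack, Fb, is the root.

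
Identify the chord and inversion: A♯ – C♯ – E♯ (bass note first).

Reducing to letter names: A#, C#, E#. These stack in thirds as A#–C#–E# — an A# minor triad.
With the root (A#) in the bass, the chord is in root position (figured bass 5/3).

A# minor, root position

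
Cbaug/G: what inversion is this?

Cbaug/G means Cb augmented with G in the bass. G is the fifth of Cb augmented (Cb–Eb–G), so this is second inversion.

second inversion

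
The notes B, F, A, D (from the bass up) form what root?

B

The distinct letter names are B, F, A, D. Arranged as a stack of thirds they read B–D–F–A, so B is the root (a B half-diminished seventh chord).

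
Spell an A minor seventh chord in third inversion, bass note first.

G, A, C, E

A minor seventh is A–C–E–G. Third inversion puts the seventh (G) in the bass, with the remaining tones above: G, A, C, E.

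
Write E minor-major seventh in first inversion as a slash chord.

First inversion of E minor-major seventh has the third (G) in the bass. As a slash chord: Em(maj7)/G.

Em(maj7)/G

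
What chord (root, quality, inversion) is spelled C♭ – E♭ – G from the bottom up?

Cb augmented, root position

The pitch classes Cb, Eb, G arrange in thirds as Cb–Eb–G: a Cb augmented triad.
Cb is the root of Cb augmented; root in the bass means root position (figured bass 5/3).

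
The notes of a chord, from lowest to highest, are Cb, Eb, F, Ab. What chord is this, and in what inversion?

The pitch classes Cb, Eb, F, Ab arrange in thirds as F–Ab–Cb–Eb: an F half-diminished seventh chord.
With the fifth (Cb) in the bass, the chord is in second inversion (figured bass 4/3).

F half-diminished seventh, second inversion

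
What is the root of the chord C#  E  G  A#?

The distinct letter names are C#, E, G, A#. Arranged as a stack of thirds they read A#–C#–E–G, so A# is the root (an A# diminished seventh chord).

A#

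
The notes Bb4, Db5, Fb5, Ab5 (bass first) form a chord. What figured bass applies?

7

The notes Bb, Db, Fb, Ab stack in thirds as Bb–Db–Fb–Ab — a Bb half-diminished seventh chord. The bass Bb is the root, so this is root position: figured 7.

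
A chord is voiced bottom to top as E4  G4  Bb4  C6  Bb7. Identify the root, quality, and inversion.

Reducing to letter names: E, G, Bb, C. These stack in thirds as C–E–G–Bb — a C dominant seventh chord.
E is the third of C dominant seventh; third in the bass means first inversion (figured bass 6/5).

C dominant seventh, first inversion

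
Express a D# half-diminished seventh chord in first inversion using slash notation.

D#ø7/F#

First inversion of D# half-diminished seventh has the third (F#) in the bass. As a slash chord: D#ø7/F#.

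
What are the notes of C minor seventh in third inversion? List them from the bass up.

The chord tones are C–Eb–G–Bb. With the seventh (Bb) lowest for third inversion: Bb, C, Eb, G.

Bb, C, Eb, G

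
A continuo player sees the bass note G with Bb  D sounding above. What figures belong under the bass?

The notes G, Bb, D stack in thirds as G–Bb–D — a G minor triad. The bass G is the root, so this is root position: figured 5/3.

5/3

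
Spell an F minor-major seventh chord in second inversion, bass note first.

C, E, F, Ab

F minor-major seventh is F–Ab–C–E. Second inversion puts the fifth (C) in the bass, with the remaining tones above: C, E, F, Ab.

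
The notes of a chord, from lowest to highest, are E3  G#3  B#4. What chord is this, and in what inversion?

E augmented, root position

The pitch classes E, G#, B# arrange in thirds as E–G#–B#: an E augmented triad.
E is the root of E augmented; root in the bass means root position (figured bass 5/3).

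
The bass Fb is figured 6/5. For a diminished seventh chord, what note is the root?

Db

The figures 6/5 mean the third of the chord is in the bass. If Fb is the third of a diminished seventh chord, the root is Db (chord tones Db–Fb–Abb–Cbb).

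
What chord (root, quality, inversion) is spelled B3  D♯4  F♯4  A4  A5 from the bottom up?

B dominant seventh, root position

Reducing to letter names: B, D#, F#, A. These stack in thirds as B–D#–F#–A — a B dominant seventh chord.
With the root (B) in the bass, the chord is in root position (figured bass 7).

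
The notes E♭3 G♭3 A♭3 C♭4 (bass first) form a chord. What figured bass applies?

The notes Eb, Gb, Ab, Cb stack in thirds as Ab–Cb–Eb–Gb — an Ab minor seventh chord. The bass Eb is the fifth, so this is second inversion: figured 4/3.

4/3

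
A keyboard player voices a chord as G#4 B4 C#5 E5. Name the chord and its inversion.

C# minor seventh, second inversion

The pitch classes G#, B, C#, E arrange in thirds as C#–E–G#–B: a C# minor seventh chord.
G# is the fifth of C# minor seventh; fifth in the bass means second inversion (figured bass 4/3).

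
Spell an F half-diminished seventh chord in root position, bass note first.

F, Ab, Cb, Eb

F half-diminished seventh is F–Ab–Cb–Eb. Root position puts the root (F) in the bass, with the remaining tones above: F, Ab, Cb, Eb.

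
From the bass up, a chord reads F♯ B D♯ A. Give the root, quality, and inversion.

B dominant seventh, second inversion

Reducing to letter names: F#, B, D#, A. These stack in thirds as B–D#–F#–A — a B dominant seventh chord.
The lowest note is F#, the fifth of the chord, so this is second inversion (figured bass 4/3).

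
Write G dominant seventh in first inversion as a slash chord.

First inversion of G dominant seventh has the third (B) in the bass. As a slash chord: G7/B.

G7/B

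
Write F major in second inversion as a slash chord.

Second inversion of F major has the fifth (C) in the bass. As a slash chord: FM/C.

FM/C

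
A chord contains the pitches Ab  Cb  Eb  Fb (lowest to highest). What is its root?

Fb

Ab, Cb, Eb, Fb are the tones of an Fb major seventh chord (Fb–Ab–Cb–Eb), making Fb the root.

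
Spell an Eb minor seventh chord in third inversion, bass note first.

Eb minor seventh is Eb–Gb–Bb–Db. Third inversion puts the seventh (Db) in the bass, with the remaining tones above: Db, Eb, Gb, Bb.

Db, Eb, Gb, Bb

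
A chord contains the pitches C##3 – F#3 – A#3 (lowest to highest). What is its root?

The distinct letter names are C##, F#, A#. Arranged as a stack of thirds they read F#–A#–C##, so F# is the root (an F# augmented triad).

F#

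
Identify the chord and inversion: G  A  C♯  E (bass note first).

A dominant seventh, third inversion

The pitch classes G, A, C#, E arrange in thirds as A–C#–E–G: an A dominant seventh chord.
G is the seventh of A dominant seventh; seventh in the bass means third inversion (figured bass 4/2).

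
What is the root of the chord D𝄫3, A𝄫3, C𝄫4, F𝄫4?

Dbb

Dbb, Abb, Cbb, Fbb are the tones of a Dbb minor seventh chord (Dbb–Fbb–Abb–Cbb), making Dbb the root.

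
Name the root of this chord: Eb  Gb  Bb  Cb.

Cb

The distinct letter names are Eb, Gb, Bb, Cb. Arranged as a stack of thirds they read Cb–Eb–Gb–Bb, so Cb is the root (a Cb major seventh chord).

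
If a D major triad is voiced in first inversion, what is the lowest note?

F#

The third of D major (D–F#–A) is F#; that is the bass in first inversion.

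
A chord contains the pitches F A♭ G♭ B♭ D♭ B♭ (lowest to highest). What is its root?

The distinct letter names are F, Ab, Gb, Bb, Db. Arranged as a stack of thirds they read Gb–Bb–Db–F–Ab, so Gb is the root (a Gb major ninth chord).

Gb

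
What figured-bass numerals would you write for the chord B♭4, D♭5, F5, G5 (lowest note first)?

6/5

The notes Bb, Db, F, G stack in thirds as G–Bb–Db–F — a G half-diminished seventh chord. The bass Bb is the third, so this is first inversion: figured 6/5.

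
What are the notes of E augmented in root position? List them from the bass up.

E, G#, B#

Spelling E augmented: E–G#–B#. In root position the root is bass, giving E, G#, B# from the bottom.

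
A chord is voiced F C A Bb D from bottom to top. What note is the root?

Reordering F, C, A, Bb, D into stacked thirds gives Bb–D–F–A–C; the bottom of that stack, Bb, is the root.

Bb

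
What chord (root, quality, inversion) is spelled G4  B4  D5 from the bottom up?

The pitch classes G, B, D arrange in thirds as G–B–D: a G major triad.
The lowest note is G, the root of the chord, so this is root position (figured bass 5/3).

G major, root position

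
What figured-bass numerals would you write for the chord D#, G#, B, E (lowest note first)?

4/2

The notes D#, G#, B, E stack in thirds as E–G#–B–D# — an E major seventh chord. The bass D# is the seventh, so this is third inversion: figured 4/2.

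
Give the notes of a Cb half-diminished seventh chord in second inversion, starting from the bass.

Gbb, Bbb, Cb, Ebb

Cb half-diminished seventh is Cb–Ebb–Gbb–Bbb. Second inversion puts the fifth (Gbb) in the bass, with the remaining tones above: Gbb, Bbb, Cb, Ebb.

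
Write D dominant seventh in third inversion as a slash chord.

Third inversion of D dominant seventh has the seventh (C) in the bass. As a slash chord: D7/C.

D7/C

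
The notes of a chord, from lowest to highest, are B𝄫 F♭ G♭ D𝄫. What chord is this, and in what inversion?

The pitch classes Bbb, Fb, Gb, Dbb arrange in thirds as Gb–Bbb–Dbb–Fb: a Gb half-diminished seventh chord.
Bbb is the third of Gb half-diminished seventh; third in the bass means first inversion (figured bass 6/5).

Gb half-diminished seventh, first inversion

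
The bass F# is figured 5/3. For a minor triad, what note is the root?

F#

The figures 5/3 mean the root of the chord is in the bass. If F# is the root of a minor triad, the root is F# (chord tones F#–A–C#).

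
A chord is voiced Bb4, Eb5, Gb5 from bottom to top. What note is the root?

Eb

Reordering Bb, Eb, Gb into stacked thirds gives Eb–Gb–Bb; the bottom of that stack, Eb, is the root.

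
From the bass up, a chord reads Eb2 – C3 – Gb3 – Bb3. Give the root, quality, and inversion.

The distinct note names are Eb, C, Gb, Bb. Stacked in thirds they read C–Eb–Gb–Bb, which is a half-diminished seventh chord on C.
The lowest note is Eb, the third of the chord, so this is first inversion (figured bass 6/5).

C half-diminished seventh, first inversion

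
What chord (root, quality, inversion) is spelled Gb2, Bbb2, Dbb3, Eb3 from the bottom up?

The distinct note names are Gb, Bbb, Dbb, Eb. Stacked in thirds they read Eb–Gb–Bbb–Dbb, which is a diminished seventh chord on Eb.
The lowest note is Gb, the third of the chord, so this is first inversion (figured bass 6/5).

Eb diminished seventh, first inversion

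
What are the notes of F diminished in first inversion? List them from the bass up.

Ab, Cb, F

F diminished is F–Ab–Cb. First inversion puts the third (Ab) in the bass, with the remaining tones above: Ab, Cb, F.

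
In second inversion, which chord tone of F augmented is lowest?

C#

The fifth of F augmented (F–A–C#) is C#; that is the bass in second inversion.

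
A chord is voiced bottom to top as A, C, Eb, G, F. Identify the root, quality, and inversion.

F dominant ninth, first inversion

The distinct note names are A, C, Eb, G, F. Stacked in thirds they read F–A–C–Eb–G, which is a dominant ninth chord on F.
A is the third of F dominant ninth; third in the bass means first inversion.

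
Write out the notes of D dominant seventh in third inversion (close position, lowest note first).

The chord tones are D–F#–A–C. With the seventh (C) lowest for third inversion: C, D, F#, A.

C, D, F#, A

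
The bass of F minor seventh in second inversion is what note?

C

F minor seventh is F–Ab–C–Eb. Second inversion places the fifth in the bass: C.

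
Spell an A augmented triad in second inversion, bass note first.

The chord tones are A–C#–E#. With the fifth (E#) lowest for second inversion: E#, A, C#.

E#, A, C#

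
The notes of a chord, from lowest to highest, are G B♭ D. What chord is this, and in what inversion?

Reducing to letter names: G, Bb, D. These stack in thirds as G–Bb–D — a G minor triad.
The lowest note is G, the root of the chord, so this is root position (figured bass 5/3).

G minor, root position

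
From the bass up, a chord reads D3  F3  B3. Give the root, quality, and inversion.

The pitch classes D, F, B arrange in thirds as B–D–F: a B diminished triad.
The lowest note is D, the third of the chord, so this is first inversion (figured bass 6).

B diminished, first inversion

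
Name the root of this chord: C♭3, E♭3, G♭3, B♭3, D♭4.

The distinct letter names are Cb, Eb, Gb, Bb, Db. Arranged as a stack of thirds they read Cb–Eb–Gb–Bb–Db, so Cb is the root (a Cb major ninth chord).

Cb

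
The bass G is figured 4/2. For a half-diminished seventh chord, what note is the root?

A

The figures 4/2 mean the seventh of the chord is in the bass. If G is the seventh of a half-diminished seventh chord, the root is A (chord tones A–C–Eb–G).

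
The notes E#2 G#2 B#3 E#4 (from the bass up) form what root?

Reordering E#, G#, B# into stacked thirds gives E#–G#–B#; the bottom of that stack, E#, is the root.

E#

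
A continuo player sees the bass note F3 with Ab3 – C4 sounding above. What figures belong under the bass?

5/3

The notes F, Ab, C stack in thirds as F–Ab–C — an F minor triad. The bass F is the root, so this is root position: figured 5/3.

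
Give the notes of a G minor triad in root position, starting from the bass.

G minor is G–Bb–D. Root position puts the root (G) in the bass, with the remaining tones above: G, Bb, D.

G, Bb, D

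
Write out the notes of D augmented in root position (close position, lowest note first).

D, F#, A#

D augmented is D–F#–A#. Root position puts the root (D) in the bass, with the remaining tones above: D, F#, A#.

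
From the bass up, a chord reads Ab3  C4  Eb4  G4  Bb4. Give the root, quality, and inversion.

Ab major ninth, root position

Reducing to letter names: Ab, C, Eb, G, Bb. These stack in thirds as Ab–C–Eb–G–Bb — an Ab major ninth chord.
With the root (Ab) in the bass, the chord is in root position.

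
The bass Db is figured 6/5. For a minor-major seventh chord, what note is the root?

Bb

The figures 6/5 mean the third of the chord is in the bass. If Db is the third of a minor-major seventh chord, the root is Bb (chord tones Bb–Db–F–A).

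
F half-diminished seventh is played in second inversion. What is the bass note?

Cb

The fifth of F half-diminished seventh (F–Ab–Cb–Eb) is Cb; that is the bass in second inversion.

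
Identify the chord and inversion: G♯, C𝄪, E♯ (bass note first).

Reducing to letter names: G#, C##, E#. These stack in thirds as C##–E#–G# — a C## diminished triad.
With the fifth (G#) in the bass, the chord is in second inversion (figured bass 6/4).

C## diminished, second inversion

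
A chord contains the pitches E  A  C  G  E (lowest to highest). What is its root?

A

E, A, C, G are the tones of an A minor seventh chord (A–C–E–G), making A the root.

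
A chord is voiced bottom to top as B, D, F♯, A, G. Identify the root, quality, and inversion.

The distinct note names are B, D, F#, A, G. Stacked in thirds they read G–B–D–F#–A, which is a major ninth chord on G.
With the third (B) in the bass, the chord is in first inversion.

G major ninth, first inversion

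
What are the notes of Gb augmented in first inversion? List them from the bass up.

Bb, D, Gb

Gb augmented is Gb–Bb–D. First inversion puts the third (Bb) in the bass, with the remaining tones above: Bb, D, Gb.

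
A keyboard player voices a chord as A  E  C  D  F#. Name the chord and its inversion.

D dominant ninth, second inversion

The pitch classes A, E, C, D, F# arrange in thirds as D–F#–A–C–E: a D dominant ninth chord.
The lowest note is A, the fifth of the chord, so this is second inversion.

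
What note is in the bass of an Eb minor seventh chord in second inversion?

Bb

Eb minor seventh is Eb–Gb–Bb–Db. Second inversion places the fifth in the bass: Bb.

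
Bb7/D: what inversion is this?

Bb7/D means Bb dominant seventh with D in the bass. D is the third of Bb dominant seventh (Bb–D–F–Ab), so this is first inversion.

first inversion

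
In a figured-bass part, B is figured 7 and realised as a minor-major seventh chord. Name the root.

B

The figures 7 mean the root of the chord is in the bass. If B is the root of a minor-major seventh chord, the root is B (chord tones B–D–F#–A#).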